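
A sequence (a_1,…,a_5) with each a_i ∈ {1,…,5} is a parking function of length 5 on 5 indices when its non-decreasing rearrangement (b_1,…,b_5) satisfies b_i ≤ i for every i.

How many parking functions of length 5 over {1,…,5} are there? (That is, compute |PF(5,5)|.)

#PF = (6−5)·6^(5−1) = 1 · 1296 = 1296 (Konheim–Weiss)
E.g. (1,3,2,2,1) → sorted (1,1,2,2,3): b_i ≤ i ∀i, a PF.

1296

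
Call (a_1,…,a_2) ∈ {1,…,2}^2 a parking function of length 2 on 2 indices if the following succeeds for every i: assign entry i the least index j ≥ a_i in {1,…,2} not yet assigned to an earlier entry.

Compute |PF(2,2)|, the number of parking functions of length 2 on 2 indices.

Count = (2+1−2)·(2+1)^{2−1} = 1 · 3 = 3 (Konheim–Weiss)
Check (1,2) → sorted (1,2): b_i ≤ i ∀i, a PF.

3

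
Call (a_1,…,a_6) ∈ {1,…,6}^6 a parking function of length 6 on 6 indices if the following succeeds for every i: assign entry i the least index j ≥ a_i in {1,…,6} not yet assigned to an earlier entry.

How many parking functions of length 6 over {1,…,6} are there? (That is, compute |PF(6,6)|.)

|PF| = (6+1−6)·(6+1)^{6−1} = 1 · 16807 = 16807 (Konheim–Weiss)
One tuple (1,3,3,6,1,2) → sorted (1,1,2,3,3,6): b_i ≤ i ∀i, a PF.

16807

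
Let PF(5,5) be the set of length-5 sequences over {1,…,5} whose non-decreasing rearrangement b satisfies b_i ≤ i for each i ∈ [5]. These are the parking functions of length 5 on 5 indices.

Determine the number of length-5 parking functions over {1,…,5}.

|PF| = (5−5+1)·(5+1)^(5−1) = 1 · 1296 = 1296
E.g. (1,2,5,2,1) → sorted (1,1,2,2,5): b_i ≤ i ∀i, a PF.

1296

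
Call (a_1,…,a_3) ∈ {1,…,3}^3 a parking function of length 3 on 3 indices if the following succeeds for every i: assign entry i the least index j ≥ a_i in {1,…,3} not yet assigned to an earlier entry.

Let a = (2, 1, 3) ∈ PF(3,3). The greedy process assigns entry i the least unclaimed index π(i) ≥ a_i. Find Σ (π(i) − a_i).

0

Σπ(i) = 1+…+3 = 6; Σa = 2+1+3 = 6; disp = 6−6 = 0.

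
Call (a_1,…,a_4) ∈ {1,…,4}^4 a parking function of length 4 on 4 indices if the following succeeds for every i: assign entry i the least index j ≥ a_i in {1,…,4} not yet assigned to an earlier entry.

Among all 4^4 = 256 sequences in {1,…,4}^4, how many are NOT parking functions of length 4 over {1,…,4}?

#PF = (5−4)·5^(4−1) = 1×125 = 125 (Konheim–Weiss)
Example (4,4,4,3) → sorted (3,4,4,4): b_1=3>1, not a PF.
Total 256; non-PF = 256−125 = 131

131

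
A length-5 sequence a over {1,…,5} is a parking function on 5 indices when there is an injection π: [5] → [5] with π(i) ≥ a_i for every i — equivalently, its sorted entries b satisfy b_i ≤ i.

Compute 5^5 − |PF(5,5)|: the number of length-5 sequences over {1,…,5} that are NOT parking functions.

Count = (6−5)·6^(5−1) = 1×1296 = 1296 [KW]
E.g. (5,2,5,5,2) → sorted (2,2,5,5,5): b_1=2>1, not a PF.
Total 3125; non-PF = 3125−1296 = 1829

1829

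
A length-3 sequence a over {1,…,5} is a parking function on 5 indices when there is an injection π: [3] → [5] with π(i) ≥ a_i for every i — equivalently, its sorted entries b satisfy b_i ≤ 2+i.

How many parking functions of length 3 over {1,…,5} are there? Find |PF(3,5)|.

|PF| = 3·6^2 = 3 · 36 = 108 [KW]
E.g. (2,3,3) → sorted (2,3,3): b_i ≤ 2+i ∀i, a PF.

108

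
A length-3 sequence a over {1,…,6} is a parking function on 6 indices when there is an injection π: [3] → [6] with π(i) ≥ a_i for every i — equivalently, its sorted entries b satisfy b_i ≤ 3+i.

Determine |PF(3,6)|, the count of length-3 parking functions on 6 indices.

#PF = (6−3+1)·(6+1)^(3−1) = 4·49 = 196 (Pollak)
One tuple (2,2,1) → sorted (1,2,2): b_i ≤ 3+i ∀i, a PF.

196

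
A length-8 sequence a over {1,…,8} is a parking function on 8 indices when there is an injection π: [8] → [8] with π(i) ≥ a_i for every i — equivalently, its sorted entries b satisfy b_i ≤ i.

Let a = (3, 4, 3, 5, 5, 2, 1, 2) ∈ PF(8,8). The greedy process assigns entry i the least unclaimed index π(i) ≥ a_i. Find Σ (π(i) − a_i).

11

Σπ(i) = 1+…+8 = 36; Σa = 3+4+3+5+5+2+1+2 = 25; disp = 36−25 = 11.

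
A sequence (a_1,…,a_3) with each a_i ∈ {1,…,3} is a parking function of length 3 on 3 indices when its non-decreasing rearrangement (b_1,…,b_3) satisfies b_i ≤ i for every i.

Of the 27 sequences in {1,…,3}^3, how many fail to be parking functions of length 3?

11

|PF| = (4−3)·4^(3−1) = 1·16 = 16 (Pollak)
Check (3,2,2) → sorted (2,2,3): b_1=2>1, not a PF.
Total 27; non-PF = 27−16 = 11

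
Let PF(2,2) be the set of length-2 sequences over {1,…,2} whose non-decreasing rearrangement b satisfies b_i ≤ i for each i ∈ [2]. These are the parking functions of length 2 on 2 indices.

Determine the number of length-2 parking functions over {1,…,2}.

|PF(2,2)| = 1·3^1 = 1 · 3 = 3
Check (1,2) → sorted (1,2): b_i ≤ i ∀i, a PF.

3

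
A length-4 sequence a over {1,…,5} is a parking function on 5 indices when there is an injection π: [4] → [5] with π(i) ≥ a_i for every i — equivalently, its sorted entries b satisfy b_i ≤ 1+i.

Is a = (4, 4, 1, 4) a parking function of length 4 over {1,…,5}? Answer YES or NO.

Rearranged: b = (1, 4, 4, 4).
  b_1=1 ≤ 2
  b_2=4 > 3
  fails at i=2 ⇒ NO

NO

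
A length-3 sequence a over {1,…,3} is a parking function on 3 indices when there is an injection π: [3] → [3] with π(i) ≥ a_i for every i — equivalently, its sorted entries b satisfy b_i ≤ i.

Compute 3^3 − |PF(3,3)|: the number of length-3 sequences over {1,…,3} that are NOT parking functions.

11

Count = (3−3+1)·(3+1)^(3−1) = 1×16 = 16 (Konheim–Weiss)
E.g. (2,2,2) → sorted (2,2,2): b_1=2>1, not a PF.
Total 27; non-PF = 27−16 = 11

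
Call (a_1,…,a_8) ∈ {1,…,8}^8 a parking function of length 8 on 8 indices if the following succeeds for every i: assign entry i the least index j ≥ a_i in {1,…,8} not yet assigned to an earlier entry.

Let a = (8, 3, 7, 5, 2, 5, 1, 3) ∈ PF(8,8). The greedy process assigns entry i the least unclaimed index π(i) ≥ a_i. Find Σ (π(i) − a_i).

Σπ = 8·9/2 = 36 (π permutes [8]); Σa = 8+3+7+5+2+5+1+3 = 34; disp = 36−34 = 2.

2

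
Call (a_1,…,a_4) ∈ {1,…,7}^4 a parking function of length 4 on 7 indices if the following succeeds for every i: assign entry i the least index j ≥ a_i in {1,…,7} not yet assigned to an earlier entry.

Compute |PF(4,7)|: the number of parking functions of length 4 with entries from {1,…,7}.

2048

#PF = (7+1−4)·(7+1)^{4−1} = 4×512 = 2048 [KW]
E.g. (6,3,6,2) → sorted (2,3,6,6): b_i ≤ 3+i ∀i, a PF.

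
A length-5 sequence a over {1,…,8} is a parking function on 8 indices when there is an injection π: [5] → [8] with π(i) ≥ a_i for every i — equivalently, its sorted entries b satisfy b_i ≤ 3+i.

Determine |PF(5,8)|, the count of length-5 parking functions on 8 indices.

#PF = (9−5)·9^(5−1) = 4×6561 = 26244 [KW]
Check (6,2,6,4,6) → sorted (2,4,6,6,6): b_i ≤ 3+i ∀i, a PF.

26244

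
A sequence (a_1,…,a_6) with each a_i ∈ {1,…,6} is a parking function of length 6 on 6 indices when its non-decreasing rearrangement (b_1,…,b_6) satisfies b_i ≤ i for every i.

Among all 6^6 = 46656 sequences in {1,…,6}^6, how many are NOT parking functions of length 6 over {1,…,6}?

29849

|PF| = (6−6+1)·(6+1)^(6−1) = 1×16807 = 16807 [KW]
Check (6,4,6,5,6,1) → sorted (1,4,5,6,6,6): b_2=4>2, not a PF.
So 46656 − 16807 = 29849 fail.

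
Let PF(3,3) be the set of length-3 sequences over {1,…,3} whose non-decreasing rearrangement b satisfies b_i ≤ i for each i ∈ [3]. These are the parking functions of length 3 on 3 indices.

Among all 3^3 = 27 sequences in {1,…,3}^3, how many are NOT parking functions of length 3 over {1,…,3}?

#PF = (3−3+1)·(3+1)^(3−1) = 1·16 = 16 (Pollak)
E.g. (1,3,3) → sorted (1,3,3): b_2=3>2, not a PF.
Total 27; non-PF = 27−16 = 11

11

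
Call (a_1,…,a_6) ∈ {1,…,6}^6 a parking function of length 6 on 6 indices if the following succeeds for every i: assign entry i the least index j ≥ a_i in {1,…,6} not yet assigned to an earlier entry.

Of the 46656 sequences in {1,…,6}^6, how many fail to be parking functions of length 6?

29849

|PF(6,6)| = (6−6+1)·(6+1)^(6−1) = 1 · 16807 = 16807 (Konheim–Weiss)
One tuple (6,5,2,5,6,3) → sorted (2,3,5,5,6,6): b_1=2>1, not a PF.
Total 46656; non-PF = 46656−16807 = 29849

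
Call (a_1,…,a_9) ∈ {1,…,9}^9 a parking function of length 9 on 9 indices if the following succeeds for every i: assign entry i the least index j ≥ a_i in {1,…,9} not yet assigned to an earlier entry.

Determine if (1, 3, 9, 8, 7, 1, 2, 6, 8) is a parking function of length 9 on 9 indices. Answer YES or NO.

NO

Order a: b = (1, 1, 2, 3, 6, 7, 8, 8, 9).
  b_1=1 ≤ 1
  b_2=1 ≤ 2
  b_3=2 ≤ 3
  b_4=3 ≤ 4
  b_5=6 > 5
  fails at i=5 ⇒ NO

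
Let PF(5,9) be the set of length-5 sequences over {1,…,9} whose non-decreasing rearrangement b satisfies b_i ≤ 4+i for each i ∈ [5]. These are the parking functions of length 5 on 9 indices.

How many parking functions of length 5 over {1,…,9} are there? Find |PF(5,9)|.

50000

|PF| = 5·10^4 = 5 · 10000 = 50000 (Konheim–Weiss)
Example (7,3,5,7,6) → sorted (3,5,6,7,7): b_i ≤ 4+i ∀i, a PF.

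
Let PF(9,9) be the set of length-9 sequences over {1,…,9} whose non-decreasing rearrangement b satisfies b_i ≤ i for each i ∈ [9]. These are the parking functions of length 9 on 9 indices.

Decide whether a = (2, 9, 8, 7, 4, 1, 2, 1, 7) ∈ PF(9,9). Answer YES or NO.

Order a: b = (1, 1, 2, 2, 4, 7, 7, 8, 9).
  b_1=1 ≤ 1
  b_2=1 ≤ 2
  b_3=2 ≤ 3
  b_4=2 ≤ 4
  b_5=4 ≤ 5
  b_6=7 > 6
  fails at i=6 ⇒ NO

NO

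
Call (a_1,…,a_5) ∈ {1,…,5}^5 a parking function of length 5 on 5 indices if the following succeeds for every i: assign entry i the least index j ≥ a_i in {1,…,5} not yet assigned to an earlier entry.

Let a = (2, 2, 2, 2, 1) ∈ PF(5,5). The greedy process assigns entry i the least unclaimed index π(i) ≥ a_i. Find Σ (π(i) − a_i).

6

Σπ = 5·6/2 = 15 (π permutes [5]); Σa = 2+2+2+2+1 = 9; disp = 15−9 = 6.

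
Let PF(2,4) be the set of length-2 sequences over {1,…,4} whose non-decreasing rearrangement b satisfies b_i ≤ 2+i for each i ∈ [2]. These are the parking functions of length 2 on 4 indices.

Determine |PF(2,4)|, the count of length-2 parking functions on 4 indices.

|PF| = 3·5^1 = 3×5 = 15 (Konheim–Weiss)
Example (2,3) → sorted (2,3): b_i ≤ 2+i ∀i, a PF.

15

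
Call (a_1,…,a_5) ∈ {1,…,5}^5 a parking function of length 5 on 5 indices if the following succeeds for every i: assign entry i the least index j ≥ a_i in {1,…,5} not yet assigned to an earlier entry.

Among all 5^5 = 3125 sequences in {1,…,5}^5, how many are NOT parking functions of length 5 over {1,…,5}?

1829

#PF = 1·6^4 = 1 · 1296 = 1296 (Konheim–Weiss)
Check (3,3,3,4,4) → sorted (3,3,3,4,4): b_1=3>1, not a PF.
So 3125 − 1296 = 1829 fail.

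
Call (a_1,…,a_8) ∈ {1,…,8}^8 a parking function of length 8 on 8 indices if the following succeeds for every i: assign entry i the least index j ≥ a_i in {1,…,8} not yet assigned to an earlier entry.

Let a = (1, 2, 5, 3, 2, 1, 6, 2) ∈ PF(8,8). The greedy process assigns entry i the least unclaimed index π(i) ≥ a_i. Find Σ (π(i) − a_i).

14

Σπ(i) = 1+…+8 = 36; Σa = 1+2+5+3+2+1+6+2 = 22; disp = 36−22 = 14.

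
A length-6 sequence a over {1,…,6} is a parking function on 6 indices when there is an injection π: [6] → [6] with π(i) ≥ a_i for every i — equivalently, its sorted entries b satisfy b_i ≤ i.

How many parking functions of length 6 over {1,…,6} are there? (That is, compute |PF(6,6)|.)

Count = (6+1−6)·(6+1)^{6−1} = 1 · 16807 = 16807 (Konheim–Weiss)
Check (1,4,3,4,1,2) → sorted (1,1,2,3,4,4): b_i ≤ i ∀i, a PF.

16807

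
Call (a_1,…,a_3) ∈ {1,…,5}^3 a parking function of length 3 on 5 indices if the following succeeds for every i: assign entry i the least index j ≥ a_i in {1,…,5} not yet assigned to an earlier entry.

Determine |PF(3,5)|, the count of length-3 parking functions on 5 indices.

108

Count = (6−3)·6^(3−1) = 3·36 = 108 (Konheim–Weiss)
E.g. (5,2,1) → sorted (1,2,5): b_i ≤ 2+i ∀i, a PF.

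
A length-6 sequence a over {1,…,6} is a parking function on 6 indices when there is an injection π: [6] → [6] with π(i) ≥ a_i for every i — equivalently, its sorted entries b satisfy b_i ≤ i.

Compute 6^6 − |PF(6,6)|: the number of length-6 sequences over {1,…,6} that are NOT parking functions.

29849

|PF(6,6)| = (6−6+1)·(6+1)^(6−1) = 1·16807 = 16807 [KW]
One tuple (3,5,3,6,3,2) → sorted (2,3,3,3,5,6): b_1=2>1, not a PF.
So 46656 − 16807 = 29849 fail.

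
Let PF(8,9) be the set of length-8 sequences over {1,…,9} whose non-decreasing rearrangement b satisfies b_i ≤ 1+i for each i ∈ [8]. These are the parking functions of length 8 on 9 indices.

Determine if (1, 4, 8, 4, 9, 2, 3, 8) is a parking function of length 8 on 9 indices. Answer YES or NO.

Order a: b = (1, 2, 3, 4, 4, 8, 8, 9).
  b_1=1 ≤ 2
  b_2=2 ≤ 3
  b_3=3 ≤ 4
  b_4=4 ≤ 5
  b_5=4 ≤ 6
  b_6=8 > 7
  fails at i=6 ⇒ NO

NO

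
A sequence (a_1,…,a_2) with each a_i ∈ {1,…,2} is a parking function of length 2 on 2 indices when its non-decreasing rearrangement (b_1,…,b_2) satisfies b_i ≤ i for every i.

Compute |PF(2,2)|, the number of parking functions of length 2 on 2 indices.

3

#PF = (2−2+1)·(2+1)^(2−1) = 1·3 = 3 (Pollak)
Example (1,2) → sorted (1,2): b_i ≤ i ∀i, a PF.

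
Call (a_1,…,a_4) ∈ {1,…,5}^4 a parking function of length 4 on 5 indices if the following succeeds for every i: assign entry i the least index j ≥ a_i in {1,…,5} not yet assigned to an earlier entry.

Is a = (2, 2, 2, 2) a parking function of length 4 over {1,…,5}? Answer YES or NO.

YES

Rearranged: b = (2, 2, 2, 2).
  b_1=2 ≤ 2
  b_2=2 ≤ 3
  b_3=2 ≤ 4
  b_4=2 ≤ 5
All bounds hold ⇒ YES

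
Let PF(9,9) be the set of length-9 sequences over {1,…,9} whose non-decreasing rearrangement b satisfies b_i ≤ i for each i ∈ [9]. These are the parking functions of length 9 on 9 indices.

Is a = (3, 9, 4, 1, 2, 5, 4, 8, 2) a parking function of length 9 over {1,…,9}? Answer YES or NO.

YES

Sorted: b = (1, 2, 2, 3, 4, 4, 5, 8, 9).
  b_1=1 ≤ 1
  b_2=2 ≤ 2
  b_3=2 ≤ 3
  b_4=3 ≤ 4
  b_5=4 ≤ 5
  b_6=4 ≤ 6
  b_7=5 ≤ 7
  b_8=8 ≤ 8
  b_9=9 ≤ 9
All bounds hold ⇒ YES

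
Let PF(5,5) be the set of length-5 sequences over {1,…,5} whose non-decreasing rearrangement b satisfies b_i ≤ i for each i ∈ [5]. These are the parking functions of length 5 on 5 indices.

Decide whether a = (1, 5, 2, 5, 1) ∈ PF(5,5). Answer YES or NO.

NO

Sorted: b = (1, 1, 2, 5, 5).
  b_1=1 ≤ 1
  b_2=1 ≤ 2
  b_3=2 ≤ 3
  b_4=5 > 4
  fails at i=4 ⇒ NO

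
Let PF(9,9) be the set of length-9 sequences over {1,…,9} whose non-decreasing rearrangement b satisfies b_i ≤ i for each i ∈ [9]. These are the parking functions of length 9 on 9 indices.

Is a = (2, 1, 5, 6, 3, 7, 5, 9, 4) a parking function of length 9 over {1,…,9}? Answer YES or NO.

YES

Sorted: b = (1, 2, 3, 4, 5, 5, 6, 7, 9).
  b_1=1 ≤ 1
  b_2=2 ≤ 2
  b_3=3 ≤ 3
  b_4=4 ≤ 4
  b_5=5 ≤ 5
  b_6=5 ≤ 6
  b_7=6 ≤ 7
  b_8=7 ≤ 8
  b_9=9 ≤ 9
All bounds hold ⇒ YES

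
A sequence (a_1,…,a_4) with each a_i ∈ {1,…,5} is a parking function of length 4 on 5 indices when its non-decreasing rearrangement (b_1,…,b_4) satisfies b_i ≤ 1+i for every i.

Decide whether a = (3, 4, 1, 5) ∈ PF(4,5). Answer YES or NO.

YES

Sorted: b = (1, 3, 4, 5).
  b_1=1 ≤ 2
  b_2=3 ≤ 3
  b_3=4 ≤ 4
  b_4=5 ≤ 5
All bounds hold ⇒ YES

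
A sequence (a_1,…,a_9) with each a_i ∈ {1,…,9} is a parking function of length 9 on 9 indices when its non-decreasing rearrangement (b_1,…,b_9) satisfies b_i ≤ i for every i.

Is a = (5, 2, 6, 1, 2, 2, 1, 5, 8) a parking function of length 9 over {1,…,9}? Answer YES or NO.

YES

Order a: b = (1, 1, 2, 2, 2, 5, 5, 6, 8).
  b_1=1 ≤ 1
  b_2=1 ≤ 2
  b_3=2 ≤ 3
  b_4=2 ≤ 4
  b_5=2 ≤ 5
  b_6=5 ≤ 6
  b_7=5 ≤ 7
  b_8=6 ≤ 8
  b_9=8 ≤ 9
All bounds hold ⇒ YES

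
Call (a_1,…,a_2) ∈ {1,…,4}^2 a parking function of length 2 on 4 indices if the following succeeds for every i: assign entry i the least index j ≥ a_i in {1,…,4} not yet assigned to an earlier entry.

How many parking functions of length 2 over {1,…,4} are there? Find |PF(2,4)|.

|PF(2,4)| = (5−2)·5^(2−1) = 3·5 = 15 (Pollak)
E.g. (4,3) → sorted (3,4): b_i ≤ 2+i ∀i, a PF.

15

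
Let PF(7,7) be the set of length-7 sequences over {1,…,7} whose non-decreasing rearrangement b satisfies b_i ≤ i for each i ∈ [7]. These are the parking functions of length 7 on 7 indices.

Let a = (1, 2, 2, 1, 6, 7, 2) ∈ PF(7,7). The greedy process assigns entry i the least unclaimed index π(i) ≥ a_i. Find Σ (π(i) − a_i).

Σπ = 7·8/2 = 28 (π permutes [7]); Σa = 1+2+2+1+6+7+2 = 21; disp = 28−21 = 7.

7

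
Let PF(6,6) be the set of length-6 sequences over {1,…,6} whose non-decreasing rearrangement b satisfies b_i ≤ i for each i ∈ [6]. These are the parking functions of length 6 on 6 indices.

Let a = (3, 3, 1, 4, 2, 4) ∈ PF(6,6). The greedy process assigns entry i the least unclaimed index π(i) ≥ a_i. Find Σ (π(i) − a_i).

4

Σπ(i) = 1+…+6 = 21; Σa = 3+3+1+4+2+4 = 17; disp = 21−17 = 4.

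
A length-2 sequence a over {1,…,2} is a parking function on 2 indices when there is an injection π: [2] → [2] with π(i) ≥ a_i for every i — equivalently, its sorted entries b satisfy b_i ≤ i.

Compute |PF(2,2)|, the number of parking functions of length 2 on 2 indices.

3

#PF = (2+1−2)·(2+1)^{2−1} = 1·3 = 3 (Pollak)
One tuple (1,1) → sorted (1,1): b_i ≤ i ∀i, a PF.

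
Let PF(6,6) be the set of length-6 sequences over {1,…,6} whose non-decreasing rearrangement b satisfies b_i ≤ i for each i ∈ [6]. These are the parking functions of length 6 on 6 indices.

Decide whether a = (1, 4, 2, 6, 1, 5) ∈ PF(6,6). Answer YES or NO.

YES

Sorted: b = (1, 1, 2, 4, 5, 6).
  b_1=1 ≤ 1
  b_2=1 ≤ 2
  b_3=2 ≤ 3
  b_4=4 ≤ 4
  b_5=5 ≤ 5
  b_6=6 ≤ 6
All bounds hold ⇒ YES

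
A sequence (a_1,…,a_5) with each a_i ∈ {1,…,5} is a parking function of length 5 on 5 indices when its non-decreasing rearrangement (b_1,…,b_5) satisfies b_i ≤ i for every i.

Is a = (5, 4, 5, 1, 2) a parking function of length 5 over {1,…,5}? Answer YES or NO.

NO

Order a: b = (1, 2, 4, 5, 5).
  b_1=1 ≤ 1
  b_2=2 ≤ 2
  b_3=4 > 3
  fails at i=3 ⇒ NO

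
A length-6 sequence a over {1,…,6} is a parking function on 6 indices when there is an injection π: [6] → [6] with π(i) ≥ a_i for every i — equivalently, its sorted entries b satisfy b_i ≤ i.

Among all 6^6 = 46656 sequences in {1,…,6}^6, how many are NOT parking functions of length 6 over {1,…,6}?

29849

#PF = (7−6)·7^(6−1) = 1×16807 = 16807 [KW]
One tuple (5,6,3,2,5,5) → sorted (2,3,5,5,5,6): b_1=2>1, not a PF.
So 46656 − 16807 = 29849 fail.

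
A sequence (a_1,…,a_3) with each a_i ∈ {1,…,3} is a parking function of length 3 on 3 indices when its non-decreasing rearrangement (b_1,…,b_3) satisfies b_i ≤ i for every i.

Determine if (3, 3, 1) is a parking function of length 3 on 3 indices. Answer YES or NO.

Rearranged: b = (1, 3, 3).
  b_1=1 ≤ 1
  b_2=3 > 2
  fails at i=2 ⇒ NO

NO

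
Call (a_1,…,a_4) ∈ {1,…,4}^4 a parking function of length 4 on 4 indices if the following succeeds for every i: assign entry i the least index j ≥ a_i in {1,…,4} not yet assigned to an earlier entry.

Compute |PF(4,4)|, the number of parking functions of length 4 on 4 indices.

|PF(4,4)| = (4+1−4)·(4+1)^{4−1} = 1×125 = 125 (Konheim–Weiss)
E.g. (1,3,1,4) → sorted (1,1,3,4): b_i ≤ i ∀i, a PF.

125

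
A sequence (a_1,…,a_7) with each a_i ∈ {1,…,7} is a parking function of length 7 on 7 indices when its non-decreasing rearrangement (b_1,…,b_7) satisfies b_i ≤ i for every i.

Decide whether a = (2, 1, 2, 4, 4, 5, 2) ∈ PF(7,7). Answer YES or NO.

YES

Rearranged: b = (1, 2, 2, 2, 4, 4, 5).
  b_1=1 ≤ 1
  b_2=2 ≤ 2
  b_3=2 ≤ 3
  b_4=2 ≤ 4
  b_5=4 ≤ 5
  b_6=4 ≤ 6
  b_7=5 ≤ 7
All bounds hold ⇒ YES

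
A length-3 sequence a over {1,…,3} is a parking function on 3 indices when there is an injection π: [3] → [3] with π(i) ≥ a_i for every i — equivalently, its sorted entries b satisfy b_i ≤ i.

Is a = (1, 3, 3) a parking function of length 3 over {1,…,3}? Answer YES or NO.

Order a: b = (1, 3, 3).
  b_1=1 ≤ 1
  b_2=3 > 2
  fails at i=2 ⇒ NO

NO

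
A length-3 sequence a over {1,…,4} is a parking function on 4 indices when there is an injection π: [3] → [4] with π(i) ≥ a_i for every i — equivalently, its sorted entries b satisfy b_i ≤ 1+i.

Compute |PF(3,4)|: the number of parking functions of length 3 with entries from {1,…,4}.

Count = 2·5^2 = 2 · 25 = 50 (Pollak)
Example (2,2,4) → sorted (2,2,4): b_i ≤ 1+i ∀i, a PF.

50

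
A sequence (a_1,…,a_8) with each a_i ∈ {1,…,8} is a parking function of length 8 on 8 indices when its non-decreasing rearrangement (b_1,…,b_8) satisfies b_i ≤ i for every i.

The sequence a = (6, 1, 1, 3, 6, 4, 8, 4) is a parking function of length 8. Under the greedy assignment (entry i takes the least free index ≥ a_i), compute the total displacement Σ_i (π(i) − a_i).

3

Σπ = 36 ({1..8} each once); Σa = 6+1+1+3+6+4+8+4 = 33; disp = 36−33 = 3.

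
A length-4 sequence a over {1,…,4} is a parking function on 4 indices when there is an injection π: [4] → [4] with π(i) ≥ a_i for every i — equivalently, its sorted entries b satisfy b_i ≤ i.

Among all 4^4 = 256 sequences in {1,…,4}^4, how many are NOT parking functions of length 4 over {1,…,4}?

131

|PF(4,4)| = (5−4)·5^(4−1) = 1×125 = 125
Example (3,3,3,4) → sorted (3,3,3,4): b_1=3>1, not a PF.
Total 256; non-PF = 256−125 = 131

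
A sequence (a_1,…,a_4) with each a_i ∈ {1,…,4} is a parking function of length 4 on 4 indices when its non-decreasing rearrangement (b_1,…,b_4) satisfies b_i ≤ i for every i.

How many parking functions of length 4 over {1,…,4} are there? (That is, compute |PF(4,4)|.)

|PF| = (4−4+1)·(4+1)^(4−1) = 1·125 = 125
Example (2,4,1,3) → sorted (1,2,3,4): b_i ≤ i ∀i, a PF.

125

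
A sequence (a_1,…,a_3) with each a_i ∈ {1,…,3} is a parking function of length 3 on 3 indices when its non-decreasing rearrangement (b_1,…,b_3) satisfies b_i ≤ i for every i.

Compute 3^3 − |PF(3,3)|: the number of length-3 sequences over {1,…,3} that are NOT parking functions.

Count = (3+1−3)·(3+1)^{3−1} = 1 · 16 = 16 (Pollak)
Example (2,3,2) → sorted (2,2,3): b_1=2>1, not a PF.
So 27 − 16 = 11 fail.

11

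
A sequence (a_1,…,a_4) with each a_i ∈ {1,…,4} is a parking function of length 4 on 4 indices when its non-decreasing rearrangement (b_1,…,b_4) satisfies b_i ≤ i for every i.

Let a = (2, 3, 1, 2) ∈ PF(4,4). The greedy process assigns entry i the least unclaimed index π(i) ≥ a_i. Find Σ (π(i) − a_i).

Σπ(i) = 1+…+4 = 10; Σa = 2+3+1+2 = 8; disp = 10−8 = 2.

2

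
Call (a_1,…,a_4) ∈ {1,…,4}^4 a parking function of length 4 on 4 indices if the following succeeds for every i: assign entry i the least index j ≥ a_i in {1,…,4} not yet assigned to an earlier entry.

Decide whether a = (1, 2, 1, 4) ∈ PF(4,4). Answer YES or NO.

YES

Order a: b = (1, 1, 2, 4).
  b_1=1 ≤ 1
  b_2=1 ≤ 2
  b_3=2 ≤ 3
  b_4=4 ≤ 4
All bounds hold ⇒ YES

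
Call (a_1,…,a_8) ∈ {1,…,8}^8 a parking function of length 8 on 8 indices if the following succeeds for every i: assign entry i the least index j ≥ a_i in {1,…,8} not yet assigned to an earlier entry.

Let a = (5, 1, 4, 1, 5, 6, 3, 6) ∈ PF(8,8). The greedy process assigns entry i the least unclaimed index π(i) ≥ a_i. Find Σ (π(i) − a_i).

Σπ = 36 ({1..8} each once); Σa = 5+1+4+1+5+6+3+6 = 31; disp = 36−31 = 5.

5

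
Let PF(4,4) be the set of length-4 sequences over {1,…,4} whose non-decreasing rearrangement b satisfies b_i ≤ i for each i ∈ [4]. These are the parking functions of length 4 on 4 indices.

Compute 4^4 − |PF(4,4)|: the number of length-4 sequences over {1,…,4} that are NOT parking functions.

131

#PF = 1·5^3 = 1 · 125 = 125 (Pollak)
Check (3,4,4,4) → sorted (3,4,4,4): b_1=3>1, not a PF.
4^4 − 125 = 256 − 125 = 131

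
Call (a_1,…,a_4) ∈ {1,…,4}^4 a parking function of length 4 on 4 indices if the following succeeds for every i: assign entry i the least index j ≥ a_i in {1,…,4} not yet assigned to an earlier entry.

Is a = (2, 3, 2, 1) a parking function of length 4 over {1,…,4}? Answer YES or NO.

YES

Sorted: b = (1, 2, 2, 3).
  b_1=1 ≤ 1
  b_2=2 ≤ 2
  b_3=2 ≤ 3
  b_4=3 ≤ 4
All bounds hold ⇒ YES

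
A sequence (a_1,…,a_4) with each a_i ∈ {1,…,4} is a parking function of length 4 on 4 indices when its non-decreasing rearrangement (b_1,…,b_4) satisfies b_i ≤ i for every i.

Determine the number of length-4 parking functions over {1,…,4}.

125

#PF = (4+1−4)·(4+1)^{4−1} = 1 · 125 = 125 (Pollak)
One tuple (1,1,2,1) → sorted (1,1,1,2): b_i ≤ i ∀i, a PF.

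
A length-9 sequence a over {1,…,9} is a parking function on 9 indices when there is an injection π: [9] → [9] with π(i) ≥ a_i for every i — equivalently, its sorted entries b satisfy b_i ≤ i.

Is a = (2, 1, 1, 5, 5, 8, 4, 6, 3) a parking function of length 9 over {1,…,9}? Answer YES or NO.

YES

Order a: b = (1, 1, 2, 3, 4, 5, 5, 6, 8).
  b_1=1 ≤ 1
  b_2=1 ≤ 2
  b_3=2 ≤ 3
  b_4=3 ≤ 4
  b_5=4 ≤ 5
  b_6=5 ≤ 6
  b_7=5 ≤ 7
  b_8=6 ≤ 8
  b_9=8 ≤ 9
All bounds hold ⇒ YES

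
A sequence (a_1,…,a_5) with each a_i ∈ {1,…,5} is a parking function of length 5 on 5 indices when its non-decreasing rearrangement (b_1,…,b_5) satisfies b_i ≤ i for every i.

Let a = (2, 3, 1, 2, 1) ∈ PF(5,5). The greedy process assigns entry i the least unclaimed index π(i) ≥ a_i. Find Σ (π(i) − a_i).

Σπ = 15 ({1..5} each once); Σa = 2+3+1+2+1 = 9; disp = 15−9 = 6.

6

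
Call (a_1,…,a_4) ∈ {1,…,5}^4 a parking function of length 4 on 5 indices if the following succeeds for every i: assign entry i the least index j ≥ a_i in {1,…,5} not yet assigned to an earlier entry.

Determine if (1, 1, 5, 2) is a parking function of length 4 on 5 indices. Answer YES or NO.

Rearranged: b = (1, 1, 2, 5).
  b_1=1 ≤ 2
  b_2=1 ≤ 3
  b_3=2 ≤ 4
  b_4=5 ≤ 5
All bounds hold ⇒ YES

YES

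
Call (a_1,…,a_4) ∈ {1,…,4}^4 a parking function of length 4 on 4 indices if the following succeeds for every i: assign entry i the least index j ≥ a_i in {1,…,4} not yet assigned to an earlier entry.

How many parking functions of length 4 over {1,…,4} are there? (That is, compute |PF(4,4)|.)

|PF(4,4)| = (4−4+1)·(4+1)^(4−1) = 1·125 = 125 [KW]
One tuple (3,2,1,3) → sorted (1,2,3,3): b_i ≤ i ∀i, a PF.

125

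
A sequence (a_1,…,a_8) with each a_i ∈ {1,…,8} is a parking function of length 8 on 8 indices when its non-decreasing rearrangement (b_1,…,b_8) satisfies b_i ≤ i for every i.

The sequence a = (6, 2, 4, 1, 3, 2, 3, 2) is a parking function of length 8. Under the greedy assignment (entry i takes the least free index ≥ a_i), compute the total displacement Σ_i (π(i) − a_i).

Σπ(i) = 1+…+8 = 36; Σa = 6+2+4+1+3+2+3+2 = 23; disp = 36−23 = 13.

13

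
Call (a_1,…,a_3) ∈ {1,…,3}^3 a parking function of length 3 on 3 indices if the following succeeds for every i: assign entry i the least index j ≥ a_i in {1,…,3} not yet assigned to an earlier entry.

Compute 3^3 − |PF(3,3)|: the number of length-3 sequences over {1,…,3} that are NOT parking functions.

|PF| = 1·4^2 = 1×16 = 16 (Konheim–Weiss)
One tuple (3,3,2) → sorted (2,3,3): b_1=2>1, not a PF.
Total 27; non-PF = 27−16 = 11

11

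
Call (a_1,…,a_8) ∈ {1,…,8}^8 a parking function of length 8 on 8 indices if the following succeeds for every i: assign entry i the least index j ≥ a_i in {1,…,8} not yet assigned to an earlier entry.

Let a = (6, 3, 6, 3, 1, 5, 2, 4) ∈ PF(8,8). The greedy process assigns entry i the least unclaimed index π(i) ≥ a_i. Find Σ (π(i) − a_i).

6

Σπ = 8·9/2 = 36 (π permutes [8]); Σa = 6+3+6+3+1+5+2+4 = 30; disp = 36−30 = 6.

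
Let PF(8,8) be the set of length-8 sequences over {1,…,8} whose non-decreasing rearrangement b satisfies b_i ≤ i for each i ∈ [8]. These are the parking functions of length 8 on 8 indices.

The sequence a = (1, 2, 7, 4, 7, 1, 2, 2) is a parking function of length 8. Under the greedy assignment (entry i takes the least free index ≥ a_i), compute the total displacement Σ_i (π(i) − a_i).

10

Σπ = 8·9/2 = 36 (π permutes [8]); Σa = 1+2+7+4+7+1+2+2 = 26; disp = 36−26 = 10.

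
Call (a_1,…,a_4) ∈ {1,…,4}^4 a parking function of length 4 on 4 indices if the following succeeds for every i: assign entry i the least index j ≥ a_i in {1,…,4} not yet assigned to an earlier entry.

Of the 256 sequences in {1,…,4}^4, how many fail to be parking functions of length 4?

|PF(4,4)| = (4+1−4)·(4+1)^{4−1} = 1 · 125 = 125
One tuple (2,2,2,4) → sorted (2,2,2,4): b_1=2>1, not a PF.
So 256 − 125 = 131 fail.

131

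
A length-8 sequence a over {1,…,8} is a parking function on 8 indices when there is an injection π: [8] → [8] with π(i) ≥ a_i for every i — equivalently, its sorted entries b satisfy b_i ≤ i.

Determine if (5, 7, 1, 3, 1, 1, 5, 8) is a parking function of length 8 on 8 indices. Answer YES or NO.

Rearranged: b = (1, 1, 1, 3, 5, 5, 7, 8).
  b_1=1 ≤ 1
  b_2=1 ≤ 2
  b_3=1 ≤ 3
  b_4=3 ≤ 4
  b_5=5 ≤ 5
  b_6=5 ≤ 6
  b_7=7 ≤ 7
  b_8=8 ≤ 8
All bounds hold ⇒ YES

YES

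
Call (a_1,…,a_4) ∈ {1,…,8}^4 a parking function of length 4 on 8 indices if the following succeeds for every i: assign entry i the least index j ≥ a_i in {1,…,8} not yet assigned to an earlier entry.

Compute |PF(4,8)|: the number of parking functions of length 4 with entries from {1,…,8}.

|PF| = (8+1−4)·(8+1)^{4−1} = 5·729 = 3645 (Konheim–Weiss)
Check (6,4,8,6) → sorted (4,6,6,8): b_i ≤ 4+i ∀i, a PF.

3645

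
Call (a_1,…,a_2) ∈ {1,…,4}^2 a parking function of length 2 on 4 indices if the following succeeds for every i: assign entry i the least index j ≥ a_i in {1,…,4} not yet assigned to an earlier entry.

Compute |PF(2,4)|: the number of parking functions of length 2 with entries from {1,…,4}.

15

|PF(2,4)| = (4+1−2)·(4+1)^{2−1} = 3 · 5 = 15
Example (3,3) → sorted (3,3): b_i ≤ 2+i ∀i, a PF.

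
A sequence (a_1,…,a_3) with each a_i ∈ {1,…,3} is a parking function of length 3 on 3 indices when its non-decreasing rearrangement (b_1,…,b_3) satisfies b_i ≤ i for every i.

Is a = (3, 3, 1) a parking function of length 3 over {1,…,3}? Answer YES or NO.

Sorted: b = (1, 3, 3).
  b_1=1 ≤ 1
  b_2=3 > 2
  fails at i=2 ⇒ NO

NO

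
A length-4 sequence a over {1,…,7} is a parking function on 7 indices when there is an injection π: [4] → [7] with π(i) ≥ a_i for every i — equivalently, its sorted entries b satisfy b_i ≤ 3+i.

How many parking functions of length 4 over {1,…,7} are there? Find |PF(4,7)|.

|PF| = (7−4+1)·(7+1)^(4−1) = 4×512 = 2048
E.g. (4,7,1,1) → sorted (1,1,4,7): b_i ≤ 3+i ∀i, a PF.

2048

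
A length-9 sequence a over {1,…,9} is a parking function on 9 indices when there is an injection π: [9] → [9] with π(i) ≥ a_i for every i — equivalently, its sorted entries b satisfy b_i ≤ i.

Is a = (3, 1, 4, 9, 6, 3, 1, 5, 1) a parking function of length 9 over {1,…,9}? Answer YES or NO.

Sorted: b = (1, 1, 1, 3, 3, 4, 5, 6, 9).
  b_1=1 ≤ 1
  b_2=1 ≤ 2
  b_3=1 ≤ 3
  b_4=3 ≤ 4
  b_5=3 ≤ 5
  b_6=4 ≤ 6
  b_7=5 ≤ 7
  b_8=6 ≤ 8
  b_9=9 ≤ 9
All bounds hold ⇒ YES

YES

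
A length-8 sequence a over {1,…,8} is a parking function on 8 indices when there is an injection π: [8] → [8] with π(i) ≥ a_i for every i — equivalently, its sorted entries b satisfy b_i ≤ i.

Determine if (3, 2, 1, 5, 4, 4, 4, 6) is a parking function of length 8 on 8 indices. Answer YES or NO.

Sorted: b = (1, 2, 3, 4, 4, 4, 5, 6).
  b_1=1 ≤ 1
  b_2=2 ≤ 2
  b_3=3 ≤ 3
  b_4=4 ≤ 4
  b_5=4 ≤ 5
  b_6=4 ≤ 6
  b_7=5 ≤ 7
  b_8=6 ≤ 8
All bounds hold ⇒ YES

YES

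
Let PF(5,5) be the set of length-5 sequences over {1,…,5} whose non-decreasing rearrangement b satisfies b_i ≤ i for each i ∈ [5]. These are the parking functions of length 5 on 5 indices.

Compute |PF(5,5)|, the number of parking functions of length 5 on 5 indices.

|PF(5,5)| = (5+1−5)·(5+1)^{5−1} = 1·1296 = 1296 (Pollak)
Check (3,2,2,1,5) → sorted (1,2,2,3,5): b_i ≤ i ∀i, a PF.

1296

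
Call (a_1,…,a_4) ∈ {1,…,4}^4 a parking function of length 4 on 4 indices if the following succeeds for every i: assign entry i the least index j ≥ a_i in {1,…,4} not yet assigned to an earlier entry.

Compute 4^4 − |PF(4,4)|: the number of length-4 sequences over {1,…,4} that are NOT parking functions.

|PF(4,4)| = (4−4+1)·(4+1)^(4−1) = 1·125 = 125
E.g. (2,3,2,2) → sorted (2,2,2,3): b_1=2>1, not a PF.
Total 256; non-PF = 256−125 = 131

131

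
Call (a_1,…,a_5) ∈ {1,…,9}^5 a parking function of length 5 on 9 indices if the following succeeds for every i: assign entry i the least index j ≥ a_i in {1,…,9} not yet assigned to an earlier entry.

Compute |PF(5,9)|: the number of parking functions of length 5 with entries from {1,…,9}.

|PF| = (10−5)·10^(5−1) = 5 · 10000 = 50000 (Konheim–Weiss)
Check (8,1,2,3,9) → sorted (1,2,3,8,9): b_i ≤ 4+i ∀i, a PF.

50000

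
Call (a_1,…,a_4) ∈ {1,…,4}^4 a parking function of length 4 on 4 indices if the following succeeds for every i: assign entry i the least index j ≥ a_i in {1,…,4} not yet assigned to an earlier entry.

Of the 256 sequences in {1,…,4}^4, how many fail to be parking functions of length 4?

131

#PF = 1·5^3 = 1×125 = 125
Example (3,4,4,4) → sorted (3,4,4,4): b_1=3>1, not a PF.
4^4 − 125 = 256 − 125 = 131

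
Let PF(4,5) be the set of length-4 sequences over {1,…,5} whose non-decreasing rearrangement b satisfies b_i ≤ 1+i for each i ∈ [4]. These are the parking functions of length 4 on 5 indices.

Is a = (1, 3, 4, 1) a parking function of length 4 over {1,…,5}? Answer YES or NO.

Sorted: b = (1, 1, 3, 4).
  b_1=1 ≤ 2
  b_2=1 ≤ 3
  b_3=3 ≤ 4
  b_4=4 ≤ 5
All bounds hold ⇒ YES

YES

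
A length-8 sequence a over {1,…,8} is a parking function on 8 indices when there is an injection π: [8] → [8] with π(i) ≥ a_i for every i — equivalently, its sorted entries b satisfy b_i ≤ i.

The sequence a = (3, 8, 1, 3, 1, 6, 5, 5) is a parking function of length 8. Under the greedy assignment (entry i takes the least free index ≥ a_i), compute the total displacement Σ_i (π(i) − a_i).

4

Σπ(i) = 1+…+8 = 36; Σa = 3+8+1+3+1+6+5+5 = 32; disp = 36−32 = 4.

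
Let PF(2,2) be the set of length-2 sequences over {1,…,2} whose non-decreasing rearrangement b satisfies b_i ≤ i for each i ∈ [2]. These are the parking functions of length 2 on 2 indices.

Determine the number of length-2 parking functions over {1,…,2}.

3

#PF = 1·3^1 = 1 · 3 = 3
Check (1,2) → sorted (1,2): b_i ≤ i ∀i, a PF.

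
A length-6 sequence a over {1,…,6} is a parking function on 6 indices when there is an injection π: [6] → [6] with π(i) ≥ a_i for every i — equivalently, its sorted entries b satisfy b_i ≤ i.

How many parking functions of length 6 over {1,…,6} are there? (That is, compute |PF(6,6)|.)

16807

Count = (7−6)·7^(6−1) = 1×16807 = 16807 [KW]
Example (1,5,3,1,1,3) → sorted (1,1,1,3,3,5): b_i ≤ i ∀i, a PF.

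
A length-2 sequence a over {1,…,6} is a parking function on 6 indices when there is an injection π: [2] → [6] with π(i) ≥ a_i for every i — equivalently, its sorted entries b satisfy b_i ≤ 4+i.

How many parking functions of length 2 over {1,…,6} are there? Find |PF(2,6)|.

|PF| = (7−2)·7^(2−1) = 5×7 = 35 (Konheim–Weiss)
Check (1,2) → sorted (1,2): b_i ≤ 4+i ∀i, a PF.

35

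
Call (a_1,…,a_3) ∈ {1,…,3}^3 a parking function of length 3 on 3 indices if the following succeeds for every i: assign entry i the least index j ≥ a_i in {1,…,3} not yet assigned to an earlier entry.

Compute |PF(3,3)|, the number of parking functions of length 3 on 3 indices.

16

Count = (3−3+1)·(3+1)^(3−1) = 1·16 = 16 [KW]
Example (1,1,1) → sorted (1,1,1): b_i ≤ i ∀i, a PF.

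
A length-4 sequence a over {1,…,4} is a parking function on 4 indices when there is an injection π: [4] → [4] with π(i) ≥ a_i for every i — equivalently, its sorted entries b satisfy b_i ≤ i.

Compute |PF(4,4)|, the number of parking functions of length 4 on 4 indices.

125

|PF(4,4)| = 1·5^3 = 1 · 125 = 125
One tuple (1,2,1,4) → sorted (1,1,2,4): b_i ≤ i ∀i, a PF.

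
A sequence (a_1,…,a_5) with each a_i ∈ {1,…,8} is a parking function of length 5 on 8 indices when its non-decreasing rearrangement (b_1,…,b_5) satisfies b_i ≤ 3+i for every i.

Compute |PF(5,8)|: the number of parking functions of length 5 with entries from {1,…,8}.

26244

|PF| = (9−5)·9^(5−1) = 4·6561 = 26244 (Konheim–Weiss)
Example (1,7,2,6,6) → sorted (1,2,6,6,7): b_i ≤ 3+i ∀i, a PF.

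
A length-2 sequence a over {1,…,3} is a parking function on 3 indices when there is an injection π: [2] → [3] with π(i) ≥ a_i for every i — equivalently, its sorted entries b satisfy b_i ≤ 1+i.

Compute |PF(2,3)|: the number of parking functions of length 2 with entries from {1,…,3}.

8

|PF(2,3)| = (3+1−2)·(3+1)^{2−1} = 2×4 = 8 [KW]
One tuple (2,3) → sorted (2,3): b_i ≤ 1+i ∀i, a PF.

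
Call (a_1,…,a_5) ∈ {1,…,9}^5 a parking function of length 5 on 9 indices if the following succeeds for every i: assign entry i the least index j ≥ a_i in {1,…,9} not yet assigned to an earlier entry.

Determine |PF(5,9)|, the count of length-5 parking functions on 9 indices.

|PF| = (9+1−5)·(9+1)^{5−1} = 5·10000 = 50000 (Konheim–Weiss)
One tuple (1,1,1,7,4) → sorted (1,1,1,4,7): b_i ≤ 4+i ∀i, a PF.

50000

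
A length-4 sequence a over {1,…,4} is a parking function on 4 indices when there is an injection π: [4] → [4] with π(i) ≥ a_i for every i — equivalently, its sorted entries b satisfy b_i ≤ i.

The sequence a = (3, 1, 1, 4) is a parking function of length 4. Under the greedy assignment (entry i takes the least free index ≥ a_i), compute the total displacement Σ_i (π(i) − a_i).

1

Σπ = 4·5/2 = 10 (π permutes [4]); Σa = 3+1+1+4 = 9; disp = 10−9 = 1.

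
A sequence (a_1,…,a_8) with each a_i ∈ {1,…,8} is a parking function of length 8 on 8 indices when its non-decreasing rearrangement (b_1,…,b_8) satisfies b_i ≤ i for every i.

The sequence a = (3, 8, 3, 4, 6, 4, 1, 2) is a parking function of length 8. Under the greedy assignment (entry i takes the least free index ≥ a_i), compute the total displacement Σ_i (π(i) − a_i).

Σπ(i) = 1+…+8 = 36; Σa = 3+8+3+4+6+4+1+2 = 31; disp = 36−31 = 5.

5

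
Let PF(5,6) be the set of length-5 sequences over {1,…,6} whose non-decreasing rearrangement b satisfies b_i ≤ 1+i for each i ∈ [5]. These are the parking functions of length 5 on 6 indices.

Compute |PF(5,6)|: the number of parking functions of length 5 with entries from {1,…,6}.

|PF(5,6)| = 2·7^4 = 2 · 2401 = 4802 (Konheim–Weiss)
E.g. (4,1,2,5,2) → sorted (1,2,2,4,5): b_i ≤ 1+i ∀i, a PF.

4802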